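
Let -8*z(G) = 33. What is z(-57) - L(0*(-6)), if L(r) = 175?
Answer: -1433/8 ≈ -179.13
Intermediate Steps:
z(G) = -33/8 (z(G) = -⅛*33 = -33/8)
z(-57) - L(0*(-6)) = -33/8 - 1*175 = -33/8 - 175 = -1433/8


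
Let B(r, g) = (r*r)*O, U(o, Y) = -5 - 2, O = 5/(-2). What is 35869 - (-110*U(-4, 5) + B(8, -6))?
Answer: 35259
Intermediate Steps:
O = -5/2 (O = 5*(-½) = -5/2 ≈ -2.5000)
U(o, Y) = -7
B(r, g) = -5*r²/2 (B(r, g) = (r*r)*(-5/2) = r²*(-5/2) = -5*r²/2)
35869 - (-110*U(-4, 5) + B(8, -6)) = 35869 - (-110*(-7) - 5/2*8²) = 35869 - (770 - 5/2*64) = 35869 - (770 - 160) = 35869 - 1*610 = 35869 - 610 = 35259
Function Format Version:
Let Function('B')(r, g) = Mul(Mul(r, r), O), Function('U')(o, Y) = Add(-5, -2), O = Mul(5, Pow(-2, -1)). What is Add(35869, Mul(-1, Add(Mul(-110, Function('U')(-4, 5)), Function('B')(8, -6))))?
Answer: 35259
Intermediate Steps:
O = Rational(-5, 2) (O = Mul(5, Rational(-1, 2)) = Rational(-5, 2) ≈ -2.5000)
Function('U')(o, Y) = -7
Function('B')(r, g) = Mul(Rational(-5, 2), Pow(r, 2)) (Function('B')(r, g) = Mul(Mul(r, r), Rational(-5, 2)) = Mul(Pow(r, 2), Rational(-5, 2)) = Mul(Rational(-5, 2), Pow(r, 2)))
Add(35869, Mul(-1, Add(Mul(-110, Function('U')(-4, 5)), Function('B')(8, -6)))) = Add(35869, Mul(-1, Add(Mul(-110, -7), Mul(Rational(-5, 2), Pow(8, 2))))) = Add(35869, Mul(-1, Add(770, Mul(Rational(-5, 2), 64)))) = Add(35869, Mul(-1, Add(770, -160))) = Add(35869, Mul(-1, 610)) = Add(35869, -610) = 35259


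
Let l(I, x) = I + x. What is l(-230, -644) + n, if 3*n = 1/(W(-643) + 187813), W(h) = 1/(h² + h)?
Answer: -67761511148244/77530333279 ≈ -874.00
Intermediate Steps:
W(h) = 1/(h + h²)
n = 137602/77530333279 (n = 1/(3*(1/((-643)*(1 - 643)) + 187813)) = 1/(3*(-1/643/(-642) + 187813)) = 1/(3*(-1/643*(-1/642) + 187813)) = 1/(3*(1/412806 + 187813)) = 1/(3*(77530333279/412806)) = (⅓)*(412806/77530333279) = 137602/77530333279 ≈ 1.7748e-6)
l(-230, -644) + n = (-230 - 644) + 137602/77530333279 = -874 + 137602/77530333279 = -67761511148244/77530333279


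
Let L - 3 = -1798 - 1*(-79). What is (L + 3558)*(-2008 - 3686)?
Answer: -10488348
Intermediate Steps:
L = -1716 (L = 3 + (-1798 - 1*(-79)) = 3 + (-1798 + 79) = 3 - 1719 = -1716)
(L + 3558)*(-2008 - 3686) = (-1716 + 3558)*(-2008 - 3686) = 1842*(-5694) = -10488348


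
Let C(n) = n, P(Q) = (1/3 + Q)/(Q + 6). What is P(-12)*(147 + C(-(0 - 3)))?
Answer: 875/3 ≈ 291.67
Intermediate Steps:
P(Q) = (⅓ + Q)/(6 + Q)
P(-12)*(147 + C(-(0 - 3))) = ((⅓ - 12)/(6 - 12))*(147 - (0 - 3)) = (-35/3/(-6))*(147 - 1*(-3)) = (-⅙*(-35/3))*(147 + 3) = (35/18)*150 = 875/3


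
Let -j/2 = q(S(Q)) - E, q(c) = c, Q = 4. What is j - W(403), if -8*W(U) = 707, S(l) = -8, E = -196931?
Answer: -3150061/8 ≈ -3.9376e+5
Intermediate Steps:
j = -393846 (j = -2*(-8 - 1*(-196931)) = -2*(-8 + 196931) = -2*196923 = -393846)
W(U) = -707/8 (W(U) = -⅛*707 = -707/8)
j - W(403) = -393846 - 1*(-707/8) = -393846 + 707/8 = -3150061/8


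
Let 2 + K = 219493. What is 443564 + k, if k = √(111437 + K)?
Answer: 443564 + 4*√20683 ≈ 4.4414e+5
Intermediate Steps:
K = 219491 (K = -2 + 219493 = 219491)
k = 4*√20683 (k = √(111437 + 219491) = √330928 = 4*√20683 ≈ 575.26)
443564 + k = 443564 + 4*√20683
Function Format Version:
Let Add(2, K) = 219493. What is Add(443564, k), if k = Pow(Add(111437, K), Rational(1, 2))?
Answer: Add(443564, Mul(4, Pow(20683, Rational(1, 2)))) ≈ 4.4414e+5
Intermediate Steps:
K = 219491 (K = Add(-2, 219493) = 219491)
k = Mul(4, Pow(20683, Rational(1, 2))) (k = Pow(Add(111437, 219491), Rational(1, 2)) = Pow(330928, Rational(1, 2)) = Mul(4, Pow(20683, Rational(1, 2))) ≈ 575.26)
Add(443564, k) = Add(443564, Mul(4, Pow(20683, Rational(1, 2))))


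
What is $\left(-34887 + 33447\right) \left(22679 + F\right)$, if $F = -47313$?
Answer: $35472960$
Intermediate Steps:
$\left(-34887 + 33447\right) \left(22679 + F\right) = \left(-34887 + 33447\right) \left(22679 - 47313\right) = \left(-1440\right) \left(-24634\right) = 35472960$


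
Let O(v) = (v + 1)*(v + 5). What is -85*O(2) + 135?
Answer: -1650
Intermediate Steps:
O(v) = (1 + v)*(5 + v)
-85*O(2) + 135 = -85*(5 + 2**2 + 6*2) + 135 = -85*(5 + 4 + 12) + 135 = -85*21 + 135 = -1785 + 135 = -1650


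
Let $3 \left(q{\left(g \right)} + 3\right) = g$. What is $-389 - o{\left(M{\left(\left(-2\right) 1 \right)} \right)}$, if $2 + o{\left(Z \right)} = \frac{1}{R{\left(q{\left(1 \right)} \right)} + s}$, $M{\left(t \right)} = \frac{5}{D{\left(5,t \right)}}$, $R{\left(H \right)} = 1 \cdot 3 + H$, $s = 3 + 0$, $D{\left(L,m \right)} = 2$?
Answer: $- \frac{3873}{10} \approx -387.3$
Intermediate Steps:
$q{\left(g \right)} = -3 + \frac{g}{3}$
$s = 3$
$R{\left(H \right)} = 3 + H$
$M{\left(t \right)} = \frac{5}{2}$
$o{\left(Z \right)} = - \frac{17}{10}$ ($o{\left(Z \right)} = -2 + \frac{1}{\left(3 + \left(-3 + \frac{1}{3} \cdot 1\right)\right) + 3} = -2 + \frac{1}{\left(3 + \left(-3 + \frac{1}{3}\right)\right) + 3} = -2 + \frac{1}{\left(3 - \frac{8}{3}\right) + 3} = -2 + \frac{1}{\frac{1}{3} + 3} = -2 + \frac{1}{\frac{10}{3}} = -2 + \frac{3}{10} = - \frac{17}{10}$)
$-389 - o{\left(M{\left(\left(-2\right) 1 \right)} \right)} = -389 - - \frac{17}{10} = -389 + \frac{17}{10} = - \frac{3873}{10}$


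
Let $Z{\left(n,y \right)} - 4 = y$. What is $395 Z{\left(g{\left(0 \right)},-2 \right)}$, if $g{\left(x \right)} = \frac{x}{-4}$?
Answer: $790$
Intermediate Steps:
$g{\left(x \right)} = - \frac{x}{4}$ ($g{\left(x \right)} = x \left(- \frac{1}{4}\right) = - \frac{x}{4}$)
$Z{\left(n,y \right)} = 4 + y$
$395 Z{\left(g{\left(0 \right)},-2 \right)} = 395 \left(4 - 2\right) = 395 \cdot 2 = 790$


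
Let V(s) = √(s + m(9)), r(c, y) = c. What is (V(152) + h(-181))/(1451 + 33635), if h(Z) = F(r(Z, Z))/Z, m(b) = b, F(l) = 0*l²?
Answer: √161/35086 ≈ 0.00036164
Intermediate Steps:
F(l) = 0
h(Z) = 0 (h(Z) = 0/Z = 0)
V(s) = √(9 + s) (V(s) = √(s + 9) = √(9 + s))
(V(152) + h(-181))/(1451 + 33635) = (√(9 + 152) + 0)/(1451 + 33635) = (√161 + 0)/35086 = √161*(1/35086) = √161/35086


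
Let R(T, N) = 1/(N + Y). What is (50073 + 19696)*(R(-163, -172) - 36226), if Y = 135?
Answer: -93515786147/37 ≈ -2.5275e+9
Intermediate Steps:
R(T, N) = 1/(135 + N) (R(T, N) = 1/(N + 135) = 1/(135 + N))
(50073 + 19696)*(R(-163, -172) - 36226) = (50073 + 19696)*(1/(135 - 172) - 36226) = 69769*(1/(-37) - 36226) = 69769*(-1/37 - 36226) = 69769*(-1340363/37) = -93515786147/37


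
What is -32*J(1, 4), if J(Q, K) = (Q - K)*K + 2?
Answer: 320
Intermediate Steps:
J(Q, K) = 2 + K*(Q - K) (J(Q, K) = K*(Q - K) + 2 = 2 + K*(Q - K))
-32*J(1, 4) = -32*(2 - 1*4**2 + 4*1) = -32*(2 - 1*16 + 4) = -32*(2 - 16 + 4) = -32*(-10) = 320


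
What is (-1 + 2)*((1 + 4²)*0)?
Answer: 0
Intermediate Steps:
(-1 + 2)*((1 + 4²)*0) = 1*((1 + 16)*0) = 1*(17*0) = 1*0 = 0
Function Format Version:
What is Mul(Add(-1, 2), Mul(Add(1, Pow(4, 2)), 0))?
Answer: 0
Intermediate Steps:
Mul(Add(-1, 2), Mul(Add(1, Pow(4, 2)), 0)) = Mul(1, Mul(Add(1, 16), 0)) = Mul(1, Mul(17, 0)) = Mul(1, 0) = 0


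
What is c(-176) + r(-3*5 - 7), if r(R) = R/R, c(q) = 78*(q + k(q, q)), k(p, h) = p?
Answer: -27455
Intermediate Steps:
c(q) = 156*q (c(q) = 78*(q + q) = 78*(2*q) = 156*q)
r(R) = 1
c(-176) + r(-3*5 - 7) = 156*(-176) + 1 = -27456 + 1 = -27455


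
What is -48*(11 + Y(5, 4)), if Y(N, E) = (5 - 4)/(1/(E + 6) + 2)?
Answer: -3856/7 ≈ -550.86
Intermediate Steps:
Y(N, E) = 1/(2 + 1/(6 + E)) (Y(N, E) = 1/(1/(6 + E) + 2) = 1/(2 + 1/(6 + E)))
-48*(11 + Y(5, 4)) = -48*(11 + (6 + 4)/(13 + 2*4)) = -48*(11 + 10/(13 + 8)) = -48*(11 + 10/21) = -48*241/21 = -3856/7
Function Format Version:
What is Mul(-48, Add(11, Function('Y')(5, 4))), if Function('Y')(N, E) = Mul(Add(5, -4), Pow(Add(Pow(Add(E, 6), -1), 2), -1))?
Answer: Rational(-3856, 7) ≈ -550.86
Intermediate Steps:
Function('Y')(N, E) = Pow(Add(2, Pow(Add(6, E), -1)), -1) (Function('Y')(N, E) = Mul(1, Pow(Add(Pow(Add(6, E), -1), 2), -1)) = Mul(1, Pow(Add(2, Pow(Add(6, E), -1)), -1)) = Pow(Add(2, Pow(Add(6, E), -1)), -1))
Mul(-48, Add(11, Function('Y')(5, 4))) = Mul(-48, Add(11, Mul(Pow(Add(13, Mul(2, 4)), -1), Add(6, 4)))) = Mul(-48, Add(11, Mul(Pow(Add(13, 8), -1), 10))) = Mul(-48, Add(11, Mul(Pow(21, -1), 10))) = Mul(-48, Add(11, Mul(Rational(1, 21), 10))) = Mul(-48, Add(11, Rational(10, 21))) = Mul(-48, Rational(241, 21)) = Rational(-3856, 7)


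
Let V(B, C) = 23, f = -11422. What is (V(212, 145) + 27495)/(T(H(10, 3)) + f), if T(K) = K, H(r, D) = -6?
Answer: -13759/5714 ≈ -2.4079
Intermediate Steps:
(V(212, 145) + 27495)/(T(H(10, 3)) + f) = (23 + 27495)/(-6 - 11422) = 27518/(-11428) = 27518*(-1/11428) = -13759/5714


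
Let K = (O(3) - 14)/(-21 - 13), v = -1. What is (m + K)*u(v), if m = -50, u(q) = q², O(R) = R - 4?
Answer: -1685/34 ≈ -49.559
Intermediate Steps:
O(R) = -4 + R
K = 15/34 (K = ((-4 + 3) - 14)/(-21 - 13) = (-1 - 14)/(-34) = -15*(-1/34) = 15/34 ≈ 0.44118)
(m + K)*u(v) = (-50 + 15/34)*(-1)² = -1685/34*1 = -1685/34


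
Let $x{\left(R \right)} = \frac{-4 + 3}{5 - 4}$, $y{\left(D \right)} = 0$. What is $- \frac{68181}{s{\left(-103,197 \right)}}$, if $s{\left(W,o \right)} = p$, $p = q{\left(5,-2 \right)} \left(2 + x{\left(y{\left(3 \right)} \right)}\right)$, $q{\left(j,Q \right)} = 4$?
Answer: $- \frac{68181}{4} \approx -17045.0$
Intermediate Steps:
$x{\left(R \right)} = -1$ ($x{\left(R \right)} = - 1^{-1} = \left(-1\right) 1 = -1$)
$p = 4$ ($p = 4 \left(2 - 1\right) = 4 \cdot 1 = 4$)
$s{\left(W,o \right)} = 4$
$- \frac{68181}{s{\left(-103,197 \right)}} = - \frac{68181}{4}$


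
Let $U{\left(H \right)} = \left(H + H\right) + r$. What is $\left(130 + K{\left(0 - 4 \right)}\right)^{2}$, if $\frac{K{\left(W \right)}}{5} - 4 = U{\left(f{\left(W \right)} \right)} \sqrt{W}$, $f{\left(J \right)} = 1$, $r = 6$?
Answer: $16100 + 24000 i \approx 16100.0 + 24000.0 i$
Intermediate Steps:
$U{\left(H \right)} = 6 + 2 H$ ($U{\left(H \right)} = \left(H + H\right) + 6 = 2 H + 6 = 6 + 2 H$)
$K{\left(W \right)} = 20 + 40 \sqrt{W}$ ($K{\left(W \right)} = 20 + 5 \left(6 + 2 \cdot 1\right) \sqrt{W} = 20 + 5 \left(6 + 2\right) \sqrt{W} = 20 + 5 \cdot 8 \sqrt{W} = 20 + 40 \sqrt{W}$)
$\left(130 + K{\left(0 - 4 \right)}\right)^{2} = \left(130 + \left(20 + 40 \sqrt{0 - 4}\right)\right)^{2} = \left(130 + \left(20 + 40 \sqrt{-4}\right)\right)^{2} = \left(130 + \left(20 + 40 \cdot 2 i\right)\right)^{2} = \left(130 + \left(20 + 80 i\right)\right)^{2} = \left(150 + 80 i\right)^{2}$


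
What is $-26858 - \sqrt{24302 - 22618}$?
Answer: $-26858 - 2 \sqrt{421} \approx -26899.0$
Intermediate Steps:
$-26858 - \sqrt{24302 - 22618} = -26858 - \sqrt{1684} = -26858 - 2 \sqrt{421}$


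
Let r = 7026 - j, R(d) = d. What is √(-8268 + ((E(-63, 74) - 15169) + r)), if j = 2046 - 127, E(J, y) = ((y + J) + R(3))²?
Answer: I*√18134 ≈ 134.66*I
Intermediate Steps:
E(J, y) = (3 + J + y)² (E(J, y) = ((y + J) + 3)² = ((J + y) + 3)² = (3 + J + y)²)
j = 1919
r = 5107 (r = 7026 - 1*1919 = 7026 - 1919 = 5107)
√(-8268 + ((E(-63, 74) - 15169) + r)) = √(-8268 + (((3 - 63 + 74)² - 15169) + 5107)) = √(-8268 + ((14² - 15169) + 5107)) = √(-8268 + ((196 - 15169) + 5107)) = √(-8268 + (-14973 + 5107)) = √(-8268 - 9866) = √(-18134) = I*√18134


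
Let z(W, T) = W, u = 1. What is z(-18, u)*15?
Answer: -270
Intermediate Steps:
z(-18, u)*15 = -18*15 = -270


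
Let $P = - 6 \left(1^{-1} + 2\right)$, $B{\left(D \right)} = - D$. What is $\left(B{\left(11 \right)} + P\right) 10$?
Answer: $-290$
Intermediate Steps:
$P = -18$ ($P = - 6 \left(1 + 2\right) = \left(-6\right) 3 = -18$)
$\left(B{\left(11 \right)} + P\right) 10 = \left(\left(-1\right) 11 - 18\right) 10 = \left(-11 - 18\right) 10 = \left(-29\right) 10 = -290$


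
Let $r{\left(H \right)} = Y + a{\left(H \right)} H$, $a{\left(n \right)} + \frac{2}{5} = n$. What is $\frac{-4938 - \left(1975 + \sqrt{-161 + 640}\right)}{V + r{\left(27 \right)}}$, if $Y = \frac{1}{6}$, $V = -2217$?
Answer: $\frac{207390}{44959} + \frac{30 \sqrt{479}}{44959} \approx 4.6275$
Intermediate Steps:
$a{\left(n \right)} = - \frac{2}{5} + n$
$Y = \frac{1}{6} \approx 0.16667$
$r{\left(H \right)} = \frac{1}{6} + H \left(- \frac{2}{5} + H\right)$ ($r{\left(H \right)} = \frac{1}{6} + \left(- \frac{2}{5} + H\right) H = \frac{1}{6} + H \left(- \frac{2}{5} + H\right)$)
$\frac{-4938 - \left(1975 + \sqrt{-161 + 640}\right)}{V + r{\left(27 \right)}} = \frac{-4938 - \left(1975 + \sqrt{-161 + 640}\right)}{-2217 + \left(\frac{1}{6} + \frac{1}{5} \cdot 27 \left(-2 + 5 \cdot 27\right)\right)} = \frac{-4938 - \left(1975 + \sqrt{479}\right)}{-2217 + \left(\frac{1}{6} + \frac{1}{5} \cdot 27 \left(-2 + 135\right)\right)} = \frac{-6913 - \sqrt{479}}{-2217 + \left(\frac{1}{6} + \frac{1}{5} \cdot 27 \cdot 133\right)} = \frac{-6913 - \sqrt{479}}{-2217 + \left(\frac{1}{6} + \frac{3591}{5}\right)} = \frac{-6913 - \sqrt{479}}{-2217 + \frac{21551}{30}} = \frac{-6913 - \sqrt{479}}{- \frac{44959}{30}} = \left(-6913 - \sqrt{479}\right) \left(- \frac{30}{44959}\right) = \frac{207390}{44959} + \frac{30 \sqrt{479}}{44959}$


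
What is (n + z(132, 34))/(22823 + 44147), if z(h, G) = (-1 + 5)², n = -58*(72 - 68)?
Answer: -108/33485 ≈ -0.0032253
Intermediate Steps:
n = -232 (n = -58*4 = -232)
z(h, G) = 16 (z(h, G) = 4² = 16)
(n + z(132, 34))/(22823 + 44147) = (-232 + 16)/(22823 + 44147) = -216/66970 = -216*1/66970 = -108/33485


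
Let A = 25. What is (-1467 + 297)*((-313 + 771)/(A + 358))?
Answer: -535860/383 ≈ -1399.1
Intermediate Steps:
(-1467 + 297)*((-313 + 771)/(A + 358)) = (-1467 + 297)*((-313 + 771)/(25 + 358)) = -535860/383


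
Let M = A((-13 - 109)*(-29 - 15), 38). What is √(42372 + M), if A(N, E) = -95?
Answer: √42277 ≈ 205.61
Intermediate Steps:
M = -95
√(42372 + M) = √(42372 - 95) = √42277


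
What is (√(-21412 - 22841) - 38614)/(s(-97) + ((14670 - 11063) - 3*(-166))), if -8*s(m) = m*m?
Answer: -308912/23431 + 24*I*√4917/23431 ≈ -13.184 + 0.071824*I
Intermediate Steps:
s(m) = -m²/8 (s(m) = -m*m/8 = -m²/8)
(√(-21412 - 22841) - 38614)/(s(-97) + ((14670 - 11063) - 3*(-166))) = (√(-21412 - 22841) - 38614)/(-⅛*(-97)² + ((14670 - 11063) - 3*(-166))) = (√(-44253) - 38614)/(-⅛*9409 + (3607 + 498)) = (3*I*√4917 - 38614)/(-9409/8 + 4105) = (-38614 + 3*I*√4917)/(23431/8) = (-38614 + 3*I*√4917)*(8/23431) = -308912/23431 + 24*I*√4917/23431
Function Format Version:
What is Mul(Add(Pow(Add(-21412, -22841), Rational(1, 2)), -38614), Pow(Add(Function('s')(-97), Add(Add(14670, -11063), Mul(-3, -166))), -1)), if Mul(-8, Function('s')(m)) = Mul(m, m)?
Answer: Add(Rational(-308912, 23431), Mul(Rational(24, 23431), I, Pow(4917, Rational(1, 2)))) ≈ Add(-13.184, Mul(0.071824, I))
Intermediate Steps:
Function('s')(m) = Mul(Rational(-1, 8), Pow(m, 2)) (Function('s')(m) = Mul(Rational(-1, 8), Mul(m, m)) = Mul(Rational(-1, 8), Pow(m, 2)))
Mul(Add(Pow(Add(-21412, -22841), Rational(1, 2)), -38614), Pow(Add(Function('s')(-97), Add(Add(14670, -11063), Mul(-3, -166))), -1)) = Mul(Add(Pow(Add(-21412, -22841), Rational(1, 2)), -38614), Pow(Add(Mul(Rational(-1, 8), Pow(-97, 2)), Add(Add(14670, -11063), Mul(-3, -166))), -1)) = Mul(Add(Pow(-44253, Rational(1, 2)), -38614), Pow(Add(Mul(Rational(-1, 8), 9409), Add(3607, 498)), -1)) = Mul(Add(Mul(3, I, Pow(4917, Rational(1, 2))), -38614), Pow(Add(Rational(-9409, 8), 4105), -1)) = Mul(Add(-38614, Mul(3, I, Pow(4917, Rational(1, 2)))), Pow(Rational(23431, 8), -1)) = Mul(Add(-38614, Mul(3, I, Pow(4917, Rational(1, 2)))), Rational(8, 23431)) = Add(Rational(-308912, 23431), Mul(Rational(24, 23431), I, Pow(4917, Rational(1, 2))))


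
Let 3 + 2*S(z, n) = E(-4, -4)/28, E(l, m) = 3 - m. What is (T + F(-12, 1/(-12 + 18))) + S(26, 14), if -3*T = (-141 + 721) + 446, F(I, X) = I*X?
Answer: -2763/8 ≈ -345.38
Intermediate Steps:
S(z, n) = -11/8 (S(z, n) = -3/2 + ((3 - 1*(-4))/28)/2 = -3/2 + ((3 + 4)*(1/28))/2 = -3/2 + (7*(1/28))/2 = -3/2 + (½)*(¼) = -3/2 + ⅛ = -11/8)
T = -342 (T = -((-141 + 721) + 446)/3 = -(580 + 446)/3 = -⅓*1026 = -342)
(T + F(-12, 1/(-12 + 18))) + S(26, 14) = (-342 - 12/(-12 + 18)) - 11/8 = (-342 - 12/6) - 11/8 = (-342 - 12*⅙) - 11/8 = (-342 - 2) - 11/8 = -344 - 11/8 = -2763/8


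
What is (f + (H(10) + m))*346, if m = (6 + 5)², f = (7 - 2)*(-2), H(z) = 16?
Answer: 43942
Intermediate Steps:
f = -10 (f = 5*(-2) = -10)
m = 121 (m = 11² = 121)
(f + (H(10) + m))*346 = (-10 + (16 + 121))*346 = (-10 + 137)*346 = 127*346 = 43942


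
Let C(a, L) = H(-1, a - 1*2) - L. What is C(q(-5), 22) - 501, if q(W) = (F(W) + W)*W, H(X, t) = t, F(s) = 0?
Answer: -500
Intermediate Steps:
q(W) = W² (q(W) = (0 + W)*W = W*W = W²)
C(a, L) = -2 + a - L (C(a, L) = (a - 1*2) - L = (a - 2) - L = (-2 + a) - L = -2 + a - L)
C(q(-5), 22) - 501 = (-2 + (-5)² - 1*22) - 501 = (-2 + 25 - 22) - 501 = 1 - 501 = -500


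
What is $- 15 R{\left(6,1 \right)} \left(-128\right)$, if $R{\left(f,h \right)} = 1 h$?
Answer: $1920$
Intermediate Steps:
$R{\left(f,h \right)} = h$
$- 15 R{\left(6,1 \right)} \left(-128\right) = \left(-15\right) 1 \left(-128\right) = \left(-15\right) \left(-128\right) = 1920$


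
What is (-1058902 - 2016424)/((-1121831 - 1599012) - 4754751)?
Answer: 1537663/3737797 ≈ 0.41138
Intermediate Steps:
(-1058902 - 2016424)/((-1121831 - 1599012) - 4754751) = -3075326/(-2720843 - 4754751) = -3075326/(-7475594) = -3075326*(-1/7475594) = 1537663/3737797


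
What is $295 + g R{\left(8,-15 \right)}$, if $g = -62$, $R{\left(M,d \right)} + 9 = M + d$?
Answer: $1287$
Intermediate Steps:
$R{\left(M,d \right)} = -9 + M + d$ ($R{\left(M,d \right)} = -9 + \left(M + d\right) = -9 + M + d$)
$295 + g R{\left(8,-15 \right)} = 295 - 62 \left(-9 + 8 - 15\right) = 295 - -992 = 295 + 992 = 1287$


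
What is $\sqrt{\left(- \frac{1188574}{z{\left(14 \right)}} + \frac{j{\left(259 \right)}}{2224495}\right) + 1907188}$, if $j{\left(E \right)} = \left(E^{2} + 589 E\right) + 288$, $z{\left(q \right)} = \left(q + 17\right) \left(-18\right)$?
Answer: $\frac{\sqrt{3268639762217613094493}}{41375607} \approx 1381.8$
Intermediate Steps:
$z{\left(q \right)} = -306 - 18 q$ ($z{\left(q \right)} = \left(17 + q\right) \left(-18\right) = -306 - 18 q$)
$j{\left(E \right)} = 288 + E^{2} + 589 E$
$\sqrt{\left(- \frac{1188574}{z{\left(14 \right)}} + \frac{j{\left(259 \right)}}{2224495}\right) + 1907188} = \sqrt{\left(- \frac{1188574}{-306 - 252} + \frac{288 + 259^{2} + 589 \cdot 259}{2224495}\right) + 1907188} = \sqrt{\left(- \frac{1188574}{-306 - 252} + \left(288 + 67081 + 152551\right) \frac{1}{2224495}\right) + 1907188} = \sqrt{\left(- \frac{1188574}{-558} + 219920 \cdot \frac{1}{2224495}\right) + 1907188} = \sqrt{\left(\left(-1188574\right) \left(- \frac{1}{558}\right) + \frac{43984}{444899}\right) + 1907188} = \sqrt{\left(\frac{594287}{279} + \frac{43984}{444899}\right) + 1907188} = \sqrt{\frac{264409963549}{124126821} + 1907188} = \sqrt{\frac{236997593452897}{124126821}} = \frac{\sqrt{3268639762217613094493}}{41375607}$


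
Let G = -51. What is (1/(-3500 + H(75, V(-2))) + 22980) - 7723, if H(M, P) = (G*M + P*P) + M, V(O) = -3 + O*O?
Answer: 110597992/7249 ≈ 15257.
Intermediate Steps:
V(O) = -3 + O²
H(M, P) = P² - 50*M (H(M, P) = (-51*M + P*P) + M = (-51*M + P²) + M = (P² - 51*M) + M = P² - 50*M)
(1/(-3500 + H(75, V(-2))) + 22980) - 7723 = (1/(-3500 + ((-3 + (-2)²)² - 50*75)) + 22980) - 7723 = (1/(-3500 + ((-3 + 4)² - 3750)) + 22980) - 7723 = (1/(-3500 + (1² - 3750)) + 22980) - 7723 = (1/(-3500 + (1 - 3750)) + 22980) - 7723 = (1/(-3500 - 3749) + 22980) - 7723 = (1/(-7249) + 22980) - 7723 = (-1/7249 + 22980) - 7723 = 166582019/7249 - 7723 = 110597992/7249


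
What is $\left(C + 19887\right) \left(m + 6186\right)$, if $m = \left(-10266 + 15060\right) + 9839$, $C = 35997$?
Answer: $1163448996$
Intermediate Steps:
$m = 14633$ ($m = 4794 + 9839 = 14633$)
$\left(C + 19887\right) \left(m + 6186\right) = \left(35997 + 19887\right) \left(14633 + 6186\right) = 55884 \cdot 20819 = 1163448996$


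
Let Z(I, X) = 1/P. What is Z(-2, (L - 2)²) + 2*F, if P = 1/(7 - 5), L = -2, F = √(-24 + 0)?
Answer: 2 + 4*I*√6 ≈ 2.0 + 9.798*I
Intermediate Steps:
F = 2*I*√6 (F = √(-24) = 2*I*√6 ≈ 4.899*I)
P = ½ (P = 1/2 = ½ ≈ 0.50000)
Z(I, X) = 2 (Z(I, X) = 1/(½) = 2)
Z(-2, (L - 2)²) + 2*F = 2 + 2*(2*I*√6) = 2 + 4*I*√6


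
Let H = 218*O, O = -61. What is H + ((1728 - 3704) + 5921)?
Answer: -9353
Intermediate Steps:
H = -13298 (H = 218*(-61) = -13298)
H + ((1728 - 3704) + 5921) = -13298 + ((1728 - 3704) + 5921) = -13298 + (-1976 + 5921) = -13298 + 3945 = -9353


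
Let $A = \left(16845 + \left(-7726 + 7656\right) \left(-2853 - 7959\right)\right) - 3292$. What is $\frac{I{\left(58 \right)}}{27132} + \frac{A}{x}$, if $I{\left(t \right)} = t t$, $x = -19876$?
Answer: $- \frac{5208860003}{134818908} \approx -38.636$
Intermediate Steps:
$A = 770393$ ($A = \left(16845 - -756840\right) - 3292 = \left(16845 + 756840\right) - 3292 = 773685 - 3292 = 770393$)
$I{\left(t \right)} = t^{2}$
$\frac{I{\left(58 \right)}}{27132} + \frac{A}{x} = \frac{58^{2}}{27132} + \frac{770393}{-19876} = 3364 \cdot \frac{1}{27132} + 770393 \left(- \frac{1}{19876}\right) = \frac{841}{6783} - \frac{770393}{19876} = - \frac{5208860003}{134818908}$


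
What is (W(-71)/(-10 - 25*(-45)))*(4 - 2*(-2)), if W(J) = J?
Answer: -568/1115 ≈ -0.50942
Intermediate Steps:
(W(-71)/(-10 - 25*(-45)))*(4 - 2*(-2)) = (-71/(-10 - 25*(-45)))*(4 - 2*(-2)) = (-71/(-10 + 1125))*(4 + 4) = -71/1115*8 = -568/1115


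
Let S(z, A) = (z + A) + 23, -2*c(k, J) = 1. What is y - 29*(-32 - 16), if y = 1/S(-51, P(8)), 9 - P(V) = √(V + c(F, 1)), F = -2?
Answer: 984106/707 + √30/707 ≈ 1392.0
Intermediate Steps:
c(k, J) = -½ (c(k, J) = -½*1 = -½)
P(V) = 9 - √(-½ + V) (P(V) = 9 - √(V - ½) = 9 - √(-½ + V))
S(z, A) = 23 + A + z (S(z, A) = (A + z) + 23 = 23 + A + z)
y = 1/(-19 - √30/2) (y = 1/(23 + (9 - √(-2 + 4*8)/2) - 51) = 1/(23 + (9 - √(-2 + 32)/2) - 51) = 1/(23 + (9 - √30/2) - 51) = 1/(-19 - √30/2) ≈ -0.046001)
y - 29*(-32 - 16) = (-38/707 + √30/707) - 29*(-32 - 16) = (-38/707 + √30/707) - 29*(-48) = (-38/707 + √30/707) - 1*(-1392) = (-38/707 + √30/707) + 1392 = 984106/707 + √30/707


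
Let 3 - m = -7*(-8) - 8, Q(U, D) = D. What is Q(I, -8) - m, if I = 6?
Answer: 37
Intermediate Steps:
m = -45 (m = 3 - (-7*(-8) - 8) = 3 - (56 - 8) = 3 - 1*48 = 3 - 48 = -45)
Q(I, -8) - m = -8 - 1*(-45) = -8 + 45 = 37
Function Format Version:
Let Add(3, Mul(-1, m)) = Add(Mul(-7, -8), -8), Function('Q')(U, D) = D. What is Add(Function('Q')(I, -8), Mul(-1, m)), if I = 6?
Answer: 37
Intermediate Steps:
m = -45 (m = Add(3, Mul(-1, Add(Mul(-7, -8), -8))) = Add(3, Mul(-1, Add(56, -8))) = Add(3, Mul(-1, 48)) = Add(3, -48) = -45)
Add(Function('Q')(I, -8), Mul(-1, m)) = Add(-8, Mul(-1, -45)) = Add(-8, 45) = 37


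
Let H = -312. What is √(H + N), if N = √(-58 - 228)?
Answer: √(-312 + I*√286) ≈ 0.4785 + 17.67*I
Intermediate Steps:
N = I*√286 (N = √(-286) = I*√286 ≈ 16.912*I)
√(H + N) = √(-312 + I*√286)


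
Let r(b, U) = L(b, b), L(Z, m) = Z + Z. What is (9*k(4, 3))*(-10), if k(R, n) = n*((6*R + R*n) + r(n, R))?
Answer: -11340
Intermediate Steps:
L(Z, m) = 2*Z
r(b, U) = 2*b
k(R, n) = n*(2*n + 6*R + R*n) (k(R, n) = n*((6*R + R*n) + 2*n) = n*(2*n + 6*R + R*n))
(9*k(4, 3))*(-10) = (9*(3*(2*3 + 6*4 + 4*3)))*(-10) = (9*(3*(6 + 24 + 12)))*(-10) = (9*(3*42))*(-10) = (9*126)*(-10) = 1134*(-10) = -11340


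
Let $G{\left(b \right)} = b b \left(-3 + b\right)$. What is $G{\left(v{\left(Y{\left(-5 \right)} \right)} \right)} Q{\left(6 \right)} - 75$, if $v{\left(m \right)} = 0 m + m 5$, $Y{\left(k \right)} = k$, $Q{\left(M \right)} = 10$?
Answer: $-175075$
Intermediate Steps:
$v{\left(m \right)} = 5 m$ ($v{\left(m \right)} = 0 + 5 m = 5 m$)
$G{\left(b \right)} = b^{2} \left(-3 + b\right)$
$G{\left(v{\left(Y{\left(-5 \right)} \right)} \right)} Q{\left(6 \right)} - 75 = \left(5 \left(-5\right)\right)^{2} \left(-3 + 5 \left(-5\right)\right) 10 - 75 = \left(-25\right)^{2} \left(-3 - 25\right) 10 - 75 = 625 \left(-28\right) 10 - 75 = \left(-17500\right) 10 - 75 = -175000 - 75 = -175075$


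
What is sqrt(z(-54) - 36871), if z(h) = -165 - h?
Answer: 41*I*sqrt(22) ≈ 192.31*I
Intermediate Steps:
sqrt(z(-54) - 36871) = sqrt((-165 - 1*(-54)) - 36871) = sqrt((-165 + 54) - 36871) = sqrt(-111 - 36871) = sqrt(-36982) = 41*I*sqrt(22)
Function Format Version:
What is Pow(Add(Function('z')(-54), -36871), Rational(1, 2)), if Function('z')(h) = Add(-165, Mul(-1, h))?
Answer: Mul(41, I, Pow(22, Rational(1, 2))) ≈ Mul(192.31, I)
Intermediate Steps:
Pow(Add(Function('z')(-54), -36871), Rational(1, 2)) = Pow(Add(Add(-165, Mul(-1, -54)), -36871), Rational(1, 2)) = Pow(Add(Add(-165, 54), -36871), Rational(1, 2)) = Pow(Add(-111, -36871), Rational(1, 2)) = Pow(-36982, Rational(1, 2)) = Mul(41, I, Pow(22, Rational(1, 2)))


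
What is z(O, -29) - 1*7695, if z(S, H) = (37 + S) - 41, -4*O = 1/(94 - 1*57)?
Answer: -1139453/148 ≈ -7699.0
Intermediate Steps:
O = -1/148 (O = -1/(4*(94 - 1*57)) = -1/(4*(94 - 57)) = -¼/37 = -¼*1/37 = -1/148 ≈ -0.0067568)
z(S, H) = -4 + S
z(O, -29) - 1*7695 = (-4 - 1/148) - 1*7695 = -593/148 - 7695 = -1139453/148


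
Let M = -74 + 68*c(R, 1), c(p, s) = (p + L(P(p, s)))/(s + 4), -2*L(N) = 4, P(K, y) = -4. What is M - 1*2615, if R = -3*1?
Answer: -2757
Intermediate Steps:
L(N) = -2 (L(N) = -1/2*4 = -2)
R = -3
c(p, s) = (-2 + p)/(4 + s) (c(p, s) = (p - 2)/(s + 4) = (-2 + p)/(4 + s))
M = -142 (M = -74 + 68*((-2 - 3)/(4 + 1)) = -74 + 68*(-5/5) = -74 + 68*((1/5)*(-5)) = -74 + 68*(-1) = -74 - 68 = -142)
M - 1*2615 = -142 - 1*2615 = -142 - 2615 = -2757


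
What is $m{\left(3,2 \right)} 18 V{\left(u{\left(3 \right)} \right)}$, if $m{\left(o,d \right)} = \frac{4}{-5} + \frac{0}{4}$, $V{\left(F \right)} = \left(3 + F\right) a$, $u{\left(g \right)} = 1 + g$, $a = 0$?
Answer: $0$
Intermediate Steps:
$V{\left(F \right)} = 0$ ($V{\left(F \right)} = \left(3 + F\right) 0 = 0$)
$m{\left(o,d \right)} = - \frac{4}{5}$ ($m{\left(o,d \right)} = 4 \left(- \frac{1}{5}\right) + 0 \cdot \frac{1}{4} = - \frac{4}{5} + 0 = - \frac{4}{5}$)
$m{\left(3,2 \right)} 18 V{\left(u{\left(3 \right)} \right)} = \left(- \frac{4}{5}\right) 18 \cdot 0 = \left(- \frac{72}{5}\right) 0 = 0$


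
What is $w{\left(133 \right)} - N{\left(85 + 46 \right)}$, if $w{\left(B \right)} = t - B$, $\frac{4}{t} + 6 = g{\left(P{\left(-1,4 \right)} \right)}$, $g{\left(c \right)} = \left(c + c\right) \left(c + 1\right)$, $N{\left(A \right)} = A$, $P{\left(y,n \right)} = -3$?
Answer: $- \frac{790}{3} \approx -263.33$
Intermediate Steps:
$g{\left(c \right)} = 2 c \left(1 + c\right)$
$t = \frac{2}{3}$ ($t = \frac{4}{-6 + 2 \left(-3\right) \left(1 - 3\right)} = \frac{4}{-6 + 2 \left(-3\right) \left(-2\right)} = \frac{4}{-6 + 12} = \frac{4}{6} = 4 \cdot \frac{1}{6} = \frac{2}{3} \approx 0.66667$)
$w{\left(B \right)} = \frac{2}{3} - B$
$w{\left(133 \right)} - N{\left(85 + 46 \right)} = \left(\frac{2}{3} - 133\right) - \left(85 + 46\right) = \left(\frac{2}{3} - 133\right) - 131 = - \frac{397}{3} - 131 = - \frac{790}{3}$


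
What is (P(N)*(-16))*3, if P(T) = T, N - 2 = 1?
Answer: -144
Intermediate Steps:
N = 3 (N = 2 + 1 = 3)
(P(N)*(-16))*3 = (3*(-16))*3 = -48*3 = -144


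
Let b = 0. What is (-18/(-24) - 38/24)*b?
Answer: 0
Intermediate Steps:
(-18/(-24) - 38/24)*b = (-18/(-24) - 38/24)*0 = (-18*(-1/24) - 38*1/24)*0 = (¾ - 19/12)*0 = -⅚*0 = 0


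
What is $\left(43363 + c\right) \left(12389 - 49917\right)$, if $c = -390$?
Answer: $-1612690744$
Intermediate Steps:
$\left(43363 + c\right) \left(12389 - 49917\right) = \left(43363 - 390\right) \left(12389 - 49917\right) = 42973 \left(-37528\right) = -1612690744$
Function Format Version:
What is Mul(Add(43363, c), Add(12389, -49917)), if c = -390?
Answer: -1612690744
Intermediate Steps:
Mul(Add(43363, c), Add(12389, -49917)) = Mul(Add(43363, -390), Add(12389, -49917)) = Mul(42973, -37528) = -1612690744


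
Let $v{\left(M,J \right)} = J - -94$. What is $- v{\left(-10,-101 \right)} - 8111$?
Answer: $-8104$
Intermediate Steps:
$v{\left(M,J \right)} = 94 + J$ ($v{\left(M,J \right)} = J + 94 = 94 + J$)
$- v{\left(-10,-101 \right)} - 8111 = - (94 - 101) - 8111 = \left(-1\right) \left(-7\right) - 8111 = 7 - 8111 = -8104$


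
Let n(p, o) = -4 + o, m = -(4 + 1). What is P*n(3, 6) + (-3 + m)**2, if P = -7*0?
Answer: 64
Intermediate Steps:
m = -5 (m = -1*5 = -5)
P = 0
P*n(3, 6) + (-3 + m)**2 = 0*(-4 + 6) + (-3 - 5)**2 = 0*2 + (-8)**2 = 0 + 64 = 64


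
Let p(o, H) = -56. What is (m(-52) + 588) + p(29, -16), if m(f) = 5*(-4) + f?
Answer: 460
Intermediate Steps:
m(f) = -20 + f
(m(-52) + 588) + p(29, -16) = ((-20 - 52) + 588) - 56 = (-72 + 588) - 56 = 516 - 56 = 460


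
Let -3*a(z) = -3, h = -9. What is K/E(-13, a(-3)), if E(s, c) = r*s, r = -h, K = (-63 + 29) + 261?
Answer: -227/117 ≈ -1.9402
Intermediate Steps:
K = 227 (K = -34 + 261 = 227)
r = 9 (r = -1*(-9) = 9)
a(z) = 1 (a(z) = -⅓*(-3) = 1)
E(s, c) = 9*s
K/E(-13, a(-3)) = 227/((9*(-13))) = 227/(-117) = 227*(-1/117) = -227/117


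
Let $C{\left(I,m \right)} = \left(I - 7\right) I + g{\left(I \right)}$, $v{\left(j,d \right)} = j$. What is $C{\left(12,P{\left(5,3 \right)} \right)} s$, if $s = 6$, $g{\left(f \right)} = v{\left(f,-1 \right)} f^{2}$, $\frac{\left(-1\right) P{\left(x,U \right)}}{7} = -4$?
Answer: $10728$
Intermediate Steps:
$P{\left(x,U \right)} = 28$ ($P{\left(x,U \right)} = \left(-7\right) \left(-4\right) = 28$)
$g{\left(f \right)} = f^{3}$ ($g{\left(f \right)} = f f^{2} = f^{3}$)
$C{\left(I,m \right)} = I^{3} + I \left(-7 + I\right)$ ($C{\left(I,m \right)} = \left(I - 7\right) I + I^{3} = \left(-7 + I\right) I + I^{3} = I \left(-7 + I\right) + I^{3} = I^{3} + I \left(-7 + I\right)$)
$C{\left(12,P{\left(5,3 \right)} \right)} s = 12 \left(-7 + 12 + 12^{2}\right) 6 = 12 \left(-7 + 12 + 144\right) 6 = 12 \cdot 149 \cdot 6 = 1788 \cdot 6 = 10728$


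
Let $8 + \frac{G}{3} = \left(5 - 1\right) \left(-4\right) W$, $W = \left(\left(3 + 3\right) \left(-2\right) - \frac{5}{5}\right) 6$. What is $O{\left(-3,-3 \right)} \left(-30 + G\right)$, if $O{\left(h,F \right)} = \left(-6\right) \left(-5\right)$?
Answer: $110700$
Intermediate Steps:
$O{\left(h,F \right)} = 30$
$W = -78$ ($W = \left(6 \left(-2\right) - 1\right) 6 = \left(-12 - 1\right) 6 = \left(-13\right) 6 = -78$)
$G = 3720$ ($G = -24 + 3 \left(5 - 1\right) \left(-4\right) \left(-78\right) = -24 + 3 \cdot 4 \left(-4\right) \left(-78\right) = -24 + 3 \left(\left(-16\right) \left(-78\right)\right) = -24 + 3 \cdot 1248 = -24 + 3744 = 3720$)
$O{\left(-3,-3 \right)} \left(-30 + G\right) = 30 \left(-30 + 3720\right) = 30 \cdot 3690 = 110700$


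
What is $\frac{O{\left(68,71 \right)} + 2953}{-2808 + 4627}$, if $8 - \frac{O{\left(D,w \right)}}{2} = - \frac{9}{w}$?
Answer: $\frac{12401}{7597} \approx 1.6324$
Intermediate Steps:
$O{\left(D,w \right)} = 16 + \frac{18}{w}$ ($O{\left(D,w \right)} = 16 - 2 \left(- \frac{9}{w}\right) = 16 + \frac{18}{w}$)
$\frac{O{\left(68,71 \right)} + 2953}{-2808 + 4627} = \frac{\left(16 + \frac{18}{71}\right) + 2953}{-2808 + 4627} = \frac{\left(16 + 18 \cdot \frac{1}{71}\right) + 2953}{1819} = \left(\left(16 + \frac{18}{71}\right) + 2953\right) \frac{1}{1819} = \left(\frac{1154}{71} + 2953\right) \frac{1}{1819} = \frac{210817}{71} \cdot \frac{1}{1819} = \frac{12401}{7597}$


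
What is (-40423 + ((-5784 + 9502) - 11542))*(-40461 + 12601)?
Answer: 1344161420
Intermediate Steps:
(-40423 + ((-5784 + 9502) - 11542))*(-40461 + 12601) = (-40423 + (3718 - 11542))*(-27860) = (-40423 - 7824)*(-27860) = -48247*(-27860) = 1344161420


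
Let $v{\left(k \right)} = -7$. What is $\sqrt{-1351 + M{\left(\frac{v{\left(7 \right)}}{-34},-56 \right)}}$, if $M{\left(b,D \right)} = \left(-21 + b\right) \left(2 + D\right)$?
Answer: $\frac{i \sqrt{65926}}{17} \approx 15.104 i$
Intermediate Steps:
$\sqrt{-1351 + M{\left(\frac{v{\left(7 \right)}}{-34},-56 \right)}} = \sqrt{-1351 - \left(-1134 + 54 \left(-7\right) \frac{1}{-34}\right)} = \sqrt{-1351 + \left(-42 + 1176 + 2 \left(\left(-7\right) \left(- \frac{1}{34}\right)\right) - 56 \left(\left(-7\right) \left(- \frac{1}{34}\right)\right)\right)} = \sqrt{-1351 + \left(-42 + 1176 + 2 \cdot \frac{7}{34} - \frac{196}{17}\right)} = \sqrt{-1351 + \left(-42 + 1176 + \frac{7}{17} - \frac{196}{17}\right)} = \sqrt{-1351 + \frac{19089}{17}} = \sqrt{- \frac{3878}{17}} = \frac{i \sqrt{65926}}{17}$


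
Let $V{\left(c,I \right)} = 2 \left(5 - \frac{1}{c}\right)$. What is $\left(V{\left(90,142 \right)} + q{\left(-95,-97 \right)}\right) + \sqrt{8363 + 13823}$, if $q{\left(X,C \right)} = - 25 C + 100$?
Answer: $\frac{114074}{45} + \sqrt{22186} \approx 2683.9$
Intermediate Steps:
$q{\left(X,C \right)} = 100 - 25 C$
$V{\left(c,I \right)} = 10 - \frac{2}{c}$
$\left(V{\left(90,142 \right)} + q{\left(-95,-97 \right)}\right) + \sqrt{8363 + 13823} = \left(\left(10 - \frac{2}{90}\right) + \left(100 - -2425\right)\right) + \sqrt{8363 + 13823} = \left(\left(10 - \frac{1}{45}\right) + \left(100 + 2425\right)\right) + \sqrt{22186} = \left(\left(10 - \frac{1}{45}\right) + 2525\right) + \sqrt{22186} = \left(\frac{449}{45} + 2525\right) + \sqrt{22186} = \frac{114074}{45} + \sqrt{22186}$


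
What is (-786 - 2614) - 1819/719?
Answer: -2446419/719 ≈ -3402.5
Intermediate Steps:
(-786 - 2614) - 1819/719 = -3400 - 1819*1/719 = -3400 - 1819/719 = -2446419/719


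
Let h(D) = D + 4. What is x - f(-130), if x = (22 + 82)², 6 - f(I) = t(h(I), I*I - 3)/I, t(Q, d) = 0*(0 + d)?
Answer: 10810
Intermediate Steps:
h(D) = 4 + D
t(Q, d) = 0 (t(Q, d) = 0*d = 0)
f(I) = 6 (f(I) = 6 - 0/I = 6 - 1*0 = 6 + 0 = 6)
x = 10816 (x = 104² = 10816)
x - f(-130) = 10816 - 1*6 = 10816 - 6 = 10810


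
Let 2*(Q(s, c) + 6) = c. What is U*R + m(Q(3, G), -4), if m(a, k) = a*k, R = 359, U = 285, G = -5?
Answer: 102349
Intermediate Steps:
Q(s, c) = -6 + c/2
U*R + m(Q(3, G), -4) = 285*359 + (-6 + (1/2)*(-5))*(-4) = 102315 + (-6 - 5/2)*(-4) = 102315 - 17/2*(-4) = 102315 + 34 = 102349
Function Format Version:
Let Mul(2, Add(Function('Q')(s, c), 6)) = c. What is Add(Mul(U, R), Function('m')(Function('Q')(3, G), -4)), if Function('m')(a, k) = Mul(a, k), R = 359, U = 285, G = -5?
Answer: 102349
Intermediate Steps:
Function('Q')(s, c) = Add(-6, Mul(Rational(1, 2), c))
Add(Mul(U, R), Function('m')(Function('Q')(3, G), -4)) = Add(Mul(285, 359), Mul(Add(-6, Mul(Rational(1, 2), -5)), -4)) = Add(102315, Mul(Add(-6, Rational(-5, 2)), -4)) = Add(102315, Mul(Rational(-17, 2), -4)) = Add(102315, 34) = 102349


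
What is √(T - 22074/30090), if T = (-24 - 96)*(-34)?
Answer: √102594467815/5015 ≈ 63.869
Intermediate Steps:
T = 4080 (T = -120*(-34) = 4080)
√(T - 22074/30090) = √(4080 - 22074/30090) = √(4080 - 22074*1/30090) = √(4080 - 3679/5015) = √(20457521/5015) = √102594467815/5015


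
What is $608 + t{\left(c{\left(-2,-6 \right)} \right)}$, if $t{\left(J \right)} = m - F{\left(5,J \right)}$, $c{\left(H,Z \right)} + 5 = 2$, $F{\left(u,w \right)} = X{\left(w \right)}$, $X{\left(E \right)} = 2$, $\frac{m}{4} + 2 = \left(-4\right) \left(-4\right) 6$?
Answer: $982$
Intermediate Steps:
$m = 376$ ($m = -8 + 4 \left(-4\right) \left(-4\right) 6 = -8 + 4 \cdot 16 \cdot 6 = -8 + 4 \cdot 96 = -8 + 384 = 376$)
$F{\left(u,w \right)} = 2$
$c{\left(H,Z \right)} = -3$ ($c{\left(H,Z \right)} = -5 + 2 = -3$)
$t{\left(J \right)} = 374$ ($t{\left(J \right)} = 376 - 2 = 374$)
$608 + t{\left(c{\left(-2,-6 \right)} \right)} = 608 + 374 = 982$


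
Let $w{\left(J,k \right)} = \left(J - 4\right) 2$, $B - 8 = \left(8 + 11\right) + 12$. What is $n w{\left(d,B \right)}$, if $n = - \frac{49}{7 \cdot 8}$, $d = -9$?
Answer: $\frac{91}{4} \approx 22.75$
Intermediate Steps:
$B = 39$ ($B = 8 + \left(\left(8 + 11\right) + 12\right) = 8 + \left(19 + 12\right) = 8 + 31 = 39$)
$w{\left(J,k \right)} = -8 + 2 J$ ($w{\left(J,k \right)} = \left(-4 + J\right) 2 = -8 + 2 J$)
$n = - \frac{7}{8}$ ($n = - \frac{49}{56} = \left(-49\right) \frac{1}{56} = - \frac{7}{8} \approx -0.875$)
$n w{\left(d,B \right)} = - \frac{7 \left(-8 + 2 \left(-9\right)\right)}{8} = - \frac{7 \left(-8 - 18\right)}{8} = \left(- \frac{7}{8}\right) \left(-26\right) = \frac{91}{4}$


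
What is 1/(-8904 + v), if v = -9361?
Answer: -1/18265 ≈ -5.4750e-5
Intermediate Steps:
1/(-8904 + v) = 1/(-8904 - 9361) = 1/(-18265) = -1/18265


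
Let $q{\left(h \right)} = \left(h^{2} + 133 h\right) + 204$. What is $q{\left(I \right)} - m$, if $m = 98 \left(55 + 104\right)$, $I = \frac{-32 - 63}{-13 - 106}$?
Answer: $- \frac{216255268}{14161} \approx -15271.0$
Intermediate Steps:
$I = \frac{95}{119}$ ($I = - \frac{95}{-119} = \left(-95\right) \left(- \frac{1}{119}\right) = \frac{95}{119} \approx 0.79832$)
$m = 15582$ ($m = 98 \cdot 159 = 15582$)
$q{\left(h \right)} = 204 + h^{2} + 133 h$
$q{\left(I \right)} - m = \left(204 + \left(\frac{95}{119}\right)^{2} + 133 \cdot \frac{95}{119}\right) - 15582 = \left(204 + \frac{9025}{14161} + \frac{1805}{17}\right) - 15582 = \frac{4401434}{14161} - 15582 = - \frac{216255268}{14161}$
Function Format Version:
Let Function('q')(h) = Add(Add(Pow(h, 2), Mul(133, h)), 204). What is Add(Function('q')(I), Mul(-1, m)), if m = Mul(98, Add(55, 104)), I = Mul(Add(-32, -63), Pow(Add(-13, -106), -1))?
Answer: Rational(-216255268, 14161) ≈ -15271.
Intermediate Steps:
I = Rational(95, 119) (I = Mul(-95, Pow(-119, -1)) = Mul(-95, Rational(-1, 119)) = Rational(95, 119) ≈ 0.79832)
m = 15582 (m = Mul(98, 159) = 15582)
Function('q')(h) = Add(204, Pow(h, 2), Mul(133, h))
Add(Function('q')(I), Mul(-1, m)) = Add(Add(204, Pow(Rational(95, 119), 2), Mul(133, Rational(95, 119))), Mul(-1, 15582)) = Add(Add(204, Rational(9025, 14161), Rational(1805, 17)), -15582) = Add(Rational(4401434, 14161), -15582) = Rational(-216255268, 14161)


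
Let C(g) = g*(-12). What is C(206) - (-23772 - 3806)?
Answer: 25106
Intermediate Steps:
C(g) = -12*g
C(206) - (-23772 - 3806) = -12*206 - (-23772 - 3806) = -2472 - 1*(-27578) = -2472 + 27578 = 25106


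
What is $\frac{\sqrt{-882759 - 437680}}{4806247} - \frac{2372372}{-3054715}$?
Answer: $\frac{2372372}{3054715} + \frac{i \sqrt{1320439}}{4806247} \approx 0.77663 + 0.00023909 i$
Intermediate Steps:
$\frac{\sqrt{-882759 - 437680}}{4806247} - \frac{2372372}{-3054715} = \sqrt{-1320439} \cdot \frac{1}{4806247} - - \frac{2372372}{3054715} = i \sqrt{1320439} \cdot \frac{1}{4806247} + \frac{2372372}{3054715} = \frac{i \sqrt{1320439}}{4806247} + \frac{2372372}{3054715} = \frac{2372372}{3054715} + \frac{i \sqrt{1320439}}{4806247}$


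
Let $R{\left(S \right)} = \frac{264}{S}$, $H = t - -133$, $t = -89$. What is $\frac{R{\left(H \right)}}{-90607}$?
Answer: $- \frac{6}{90607} \approx -6.622 \cdot 10^{-5}$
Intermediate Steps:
$H = 44$ ($H = -89 - -133 = -89 + 133 = 44$)
$\frac{R{\left(H \right)}}{-90607} = \frac{264 \cdot \frac{1}{44}}{-90607} = 264 \cdot \frac{1}{44} \left(- \frac{1}{90607}\right) = 6 \left(- \frac{1}{90607}\right) = - \frac{6}{90607}$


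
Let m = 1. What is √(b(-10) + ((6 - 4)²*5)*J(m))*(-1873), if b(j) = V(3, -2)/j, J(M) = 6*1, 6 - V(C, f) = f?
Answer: -3746*√745/5 ≈ -20449.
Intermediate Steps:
V(C, f) = 6 - f
J(M) = 6
b(j) = 8/j (b(j) = (6 - 1*(-2))/j = (6 + 2)/j = 8/j)
√(b(-10) + ((6 - 4)²*5)*J(m))*(-1873) = √(8/(-10) + ((6 - 4)²*5)*6)*(-1873) = √(8*(-⅒) + (2²*5)*6)*(-1873) = √(-⅘ + (4*5)*6)*(-1873) = √(-⅘ + 20*6)*(-1873) = √(-⅘ + 120)*(-1873) = √(596/5)*(-1873) = (2*√745/5)*(-1873) = -3746*√745/5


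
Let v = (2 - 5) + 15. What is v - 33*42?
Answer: -1374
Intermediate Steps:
v = 12 (v = -3 + 15 = 12)
v - 33*42 = 12 - 33*42 = 12 - 1386 = -1374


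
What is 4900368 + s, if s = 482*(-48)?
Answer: 4877232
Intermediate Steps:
s = -23136
4900368 + s = 4900368 - 23136 = 4877232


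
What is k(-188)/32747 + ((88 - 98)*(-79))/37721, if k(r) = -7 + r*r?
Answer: 1358817107/1235249587 ≈ 1.1000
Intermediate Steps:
k(r) = -7 + r²
k(-188)/32747 + ((88 - 98)*(-79))/37721 = (-7 + (-188)²)/32747 + ((88 - 98)*(-79))/37721 = (-7 + 35344)*(1/32747) - 10*(-79)*(1/37721) = 35337*(1/32747) + 790*(1/37721) = 35337/32747 + 790/37721 = 1358817107/1235249587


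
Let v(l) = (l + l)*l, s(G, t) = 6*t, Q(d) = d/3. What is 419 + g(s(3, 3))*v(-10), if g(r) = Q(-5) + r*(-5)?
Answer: -53743/3 ≈ -17914.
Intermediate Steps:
Q(d) = d/3 (Q(d) = d*(⅓) = d/3)
v(l) = 2*l² (v(l) = (2*l)*l = 2*l²)
g(r) = -5/3 - 5*r (g(r) = (⅓)*(-5) + r*(-5) = -5/3 - 5*r)
419 + g(s(3, 3))*v(-10) = 419 + (-5/3 - 30*3)*(2*(-10)²) = 419 + (-5/3 - 5*18)*(2*100) = 419 + (-5/3 - 90)*200 = 419 - 275/3*200 = 419 - 55000/3 = -53743/3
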